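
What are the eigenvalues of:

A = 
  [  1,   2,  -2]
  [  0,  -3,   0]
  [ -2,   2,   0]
λ = -3, (1 + √17)/2, (1 - √17)/2  (≈ -3, 2.562, -1.562)

Characteristic polynomial: det(λI - A) = λ³ + 2λ² - 7λ - 12
Testing integer divisors of the constant term: p(-3) = 0, so (λ + 3) is a factor:
p(λ) = (λ + 3)(λ² - λ - 4)
λ² - λ - 4 = 0  ⇒  λ = (1 ± √((-1)² - 4·(-4)))/2 = (1 ± √(17))/2
  = (1 + √17)/2,  (1 - √17)/2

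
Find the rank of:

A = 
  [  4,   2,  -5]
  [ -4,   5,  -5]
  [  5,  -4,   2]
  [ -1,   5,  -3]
Row reduce:
R2 → R2 + (1)·R1
R3 → R3 - (5/4)·R1
R4 → R4 + (1/4)·R1
R3 → R3 + (13/14)·R2
R4 → R4 - (11/14)·R2
R4 → R4 + (101/29)·R3
REF = 
  [     4,      2,     -5]
  [     0,      7,    -10]
  [     0,      0, -29/28]
  [     0,      0,      0]
Pivot columns: 1, 2, 3 → 3 pivots.

rank(A) = 3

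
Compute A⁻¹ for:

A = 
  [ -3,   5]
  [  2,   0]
det(A) = (-3)(0) - (5)(2) = -10
For a 2×2 matrix, A⁻¹ = (1/det(A)) · [[d, -b], [-c, a]]
    = (-1/10) · [[0, -5], [-2, -3]]

A⁻¹ = 
  [   0,  1/2]
  [ 1/5, 3/10]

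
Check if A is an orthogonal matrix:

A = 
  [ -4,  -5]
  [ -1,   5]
No

AᵀA = 
  [ 17,  15]
  [ 15,  50]
≠ I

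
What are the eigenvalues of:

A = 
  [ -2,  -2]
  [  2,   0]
tr(A) = -2, det(A) = 4
Characteristic polynomial: λ² - tr(A)λ + det(A) = λ² + 2λ + 4
λ² + 2λ + 4 = 0  ⇒  λ = (-2 ± √((2)² - 4·(4)))/2 = (-2 ± √(-12))/2
  = -1 + i√3,  -1 - i√3

λ = -1 + i√3, -1 - i√3  (≈ -1 + 1.732i, -1 - 1.732i)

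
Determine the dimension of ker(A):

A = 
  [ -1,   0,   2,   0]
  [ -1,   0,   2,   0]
nullity(A) = 3

Row reduce:
R2 → R2 - (1)·R1
REF = 
  [ -1,   0,   2,   0]
  [  0,   0,   0,   0]
Pivot columns: 1 → 1 pivot.
rank(A) = 1, so nullity(A) = 4 - 1 = 3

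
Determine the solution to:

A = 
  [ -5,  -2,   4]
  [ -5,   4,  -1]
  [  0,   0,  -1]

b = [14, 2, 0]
x = [-2, -2, 0]

Row reduce the augmented matrix [A|b]:
R2 → R2 - (1)·R1
REF = 
  [ -5,  -2,   4,  14]
  [  0,   6,  -5, -12]
  [  0,   0,  -1,   0]

Back-substitution:
x₃ = 0 / (-1) = 0
x₂ = (-12 - (-5)(0)) / 6 = -2
x₁ = (14 - (-2)(-2) - (4)(0)) / (-5) = -2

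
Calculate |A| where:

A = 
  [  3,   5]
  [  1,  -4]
-17

For a 2×2 matrix, det = ad - bc = (3)(-4) - (5)(1) = -17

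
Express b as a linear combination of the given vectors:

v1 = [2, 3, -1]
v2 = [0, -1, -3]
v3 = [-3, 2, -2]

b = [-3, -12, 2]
c1 = -3, c2 = 1, c3 = -1

b = -3·v1 + 1·v2 + -1·v3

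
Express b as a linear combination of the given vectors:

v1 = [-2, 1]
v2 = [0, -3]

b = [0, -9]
c1 = 0, c2 = 3

b = 0·v1 + 3·v2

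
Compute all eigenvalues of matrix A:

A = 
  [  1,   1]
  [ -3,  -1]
λ = i√2, -i√2  (≈ 0 + 1.414i, 0 - 1.414i)

tr(A) = 0, det(A) = 2
Characteristic polynomial: λ² - tr(A)λ + det(A) = λ² + 2
λ² + 2 = 0  ⇒  λ = (0 ± √((0)² - 4·(2)))/2 = (0 ± √(-8))/2
  = i√2,  -i√2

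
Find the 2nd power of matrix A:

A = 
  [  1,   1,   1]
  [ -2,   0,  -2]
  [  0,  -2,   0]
A² = A·A:
A²[1,1] = (1)(1) + (1)(-2) + (1)(0) = -1
A²[1,2] = (1)(1) + (1)(0) + (1)(-2) = -1
A²[1,3] = (1)(1) + (1)(-2) + (1)(0) = -1
A²[2,1] = (-2)(1) + (0)(-2) + (-2)(0) = -2
A²[2,2] = (-2)(1) + (0)(0) + (-2)(-2) = 2
A²[2,3] = (-2)(1) + (0)(-2) + (-2)(0) = -2
A²[3,1] = (0)(1) + (-2)(-2) + (0)(0) = 4
A²[3,2] = (0)(1) + (-2)(0) + (0)(-2) = 0
A²[3,3] = (0)(1) + (-2)(-2) + (0)(0) = 4
A² = 
  [ -1,  -1,  -1]
  [ -2,   2,  -2]
  [  4,   0,   4]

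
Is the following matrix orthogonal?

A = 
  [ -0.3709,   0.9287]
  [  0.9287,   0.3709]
Yes

AᵀA = 
  [  1.0001,   0]
  [  0,   1.0001]
≈ I (equal to I up to the 4-dp rounding of the entries)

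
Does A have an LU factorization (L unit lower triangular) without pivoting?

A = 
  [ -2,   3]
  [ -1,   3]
Yes.
A[1,1] = -2 ≠ 0, so Gaussian elimination proceeds without a row swap: multiplier ℓ₂₁ = (-1)/(-2) = 1/2, and U[2,2] = 3 - (1/2)(3) = 3/2.
L = 
  [  1,   0]
  [1/2,   1]
U = 
  [ -2,   3]
  [  0, 3/2]
Check row 2 of LU: [(1/2)(-2), (1/2)(3) + (3/2)] = [-1, 3] = row 2 of A ✓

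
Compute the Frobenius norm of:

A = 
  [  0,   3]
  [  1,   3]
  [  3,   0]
||A||_F = 5.292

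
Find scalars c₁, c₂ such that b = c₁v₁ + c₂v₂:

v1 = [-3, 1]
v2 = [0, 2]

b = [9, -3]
c1 = -3, c2 = 0

b = -3·v1 + 0·v2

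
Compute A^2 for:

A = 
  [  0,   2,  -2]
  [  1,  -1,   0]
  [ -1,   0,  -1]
A² = A·A:
A²[1,1] = (0)(0) + (2)(1) + (-2)(-1) = 4
A²[1,2] = (0)(2) + (2)(-1) + (-2)(0) = -2
A²[1,3] = (0)(-2) + (2)(0) + (-2)(-1) = 2
A²[2,1] = (1)(0) + (-1)(1) + (0)(-1) = -1
A²[2,2] = (1)(2) + (-1)(-1) + (0)(0) = 3
A²[2,3] = (1)(-2) + (-1)(0) + (0)(-1) = -2
A²[3,1] = (-1)(0) + (0)(1) + (-1)(-1) = 1
A²[3,2] = (-1)(2) + (0)(-1) + (-1)(0) = -2
A²[3,3] = (-1)(-2) + (0)(0) + (-1)(-1) = 3
A² = 
  [  4,  -2,   2]
  [ -1,   3,  -2]
  [  1,  -2,   3]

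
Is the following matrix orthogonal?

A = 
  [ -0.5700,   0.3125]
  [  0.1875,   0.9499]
No

AᵀA = 
  [  0.3601,   0]
  [  0,   1]
≠ I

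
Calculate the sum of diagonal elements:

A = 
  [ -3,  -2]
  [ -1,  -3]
-6

tr(A) = -3 + -3 = -6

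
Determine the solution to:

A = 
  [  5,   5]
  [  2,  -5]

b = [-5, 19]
Row reduce the augmented matrix [A|b]:
R2 → R2 - (2/5)·R1
REF = 
  [  5,   5,  -5]
  [  0,  -7,  21]

Back-substitution:
x₂ = 21 / (-7) = -3
x₁ = (-5 - (5)(-3)) / 5 = 2

x = [2, -3]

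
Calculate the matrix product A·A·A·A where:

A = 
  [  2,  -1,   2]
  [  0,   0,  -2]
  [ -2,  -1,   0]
A² = A·A:
A²[1,1] = (2)(2) + (-1)(0) + (2)(-2) = 0
A²[1,2] = (2)(-1) + (-1)(0) + (2)(-1) = -4
A²[1,3] = (2)(2) + (-1)(-2) + (2)(0) = 6
A²[2,1] = (0)(2) + (0)(0) + (-2)(-2) = 4
A²[2,2] = (0)(-1) + (0)(0) + (-2)(-1) = 2
A²[2,3] = (0)(2) + (0)(-2) + (-2)(0) = 0
A²[3,1] = (-2)(2) + (-1)(0) + (0)(-2) = -4
A²[3,2] = (-2)(-1) + (-1)(0) + (0)(-1) = 2
A²[3,3] = (-2)(2) + (-1)(-2) + (0)(0) = -2
A² = 
  [  0,  -4,   6]
  [  4,   2,   0]
  [ -4,   2,  -2]

A^3 = A^2·A:
A^3[1,1] = (0)(2) + (-4)(0) + (6)(-2) = -12
A^3[1,2] = (0)(-1) + (-4)(0) + (6)(-1) = -6
A^3[1,3] = (0)(2) + (-4)(-2) + (6)(0) = 8
A^3[2,1] = (4)(2) + (2)(0) + (0)(-2) = 8
A^3[2,2] = (4)(-1) + (2)(0) + (0)(-1) = -4
A^3[2,3] = (4)(2) + (2)(-2) + (0)(0) = 4
A^3[3,1] = (-4)(2) + (2)(0) + (-2)(-2) = -4
A^3[3,2] = (-4)(-1) + (2)(0) + (-2)(-1) = 6
A^3[3,3] = (-4)(2) + (2)(-2) + (-2)(0) = -12
A^3 = 
  [-12,  -6,   8]
  [  8,  -4,   4]
  [ -4,   6, -12]

A^4 = A^3·A:
A^4[1,1] = (-12)(2) + (-6)(0) + (8)(-2) = -40
A^4[1,2] = (-12)(-1) + (-6)(0) + (8)(-1) = 4
A^4[1,3] = (-12)(2) + (-6)(-2) + (8)(0) = -12
A^4[2,1] = (8)(2) + (-4)(0) + (4)(-2) = 8
A^4[2,2] = (8)(-1) + (-4)(0) + (4)(-1) = -12
A^4[2,3] = (8)(2) + (-4)(-2) + (4)(0) = 24
A^4[3,1] = (-4)(2) + (6)(0) + (-12)(-2) = 16
A^4[3,2] = (-4)(-1) + (6)(0) + (-12)(-1) = 16
A^4[3,3] = (-4)(2) + (6)(-2) + (-12)(0) = -20
A^4 = 
  [-40,   4, -12]
  [  8, -12,  24]
  [ 16,  16, -20]

Therefore
A^4 = 
  [-40,   4, -12]
  [  8, -12,  24]
  [ 16,  16, -20]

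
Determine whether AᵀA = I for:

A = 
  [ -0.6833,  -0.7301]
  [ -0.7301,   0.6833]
Yes

AᵀA = 
  [  0.9999,   0]
  [  0,   0.9999]
≈ I (equal to I up to the 4-dp rounding of the entries)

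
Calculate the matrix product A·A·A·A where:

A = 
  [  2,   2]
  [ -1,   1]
A^4 = 
  [-14,   6]
  [ -3, -17]

A² = A·A:
A²[1,1] = (2)(2) + (2)(-1) = 2
A²[1,2] = (2)(2) + (2)(1) = 6
A²[2,1] = (-1)(2) + (1)(-1) = -3
A²[2,2] = (-1)(2) + (1)(1) = -1
A² = 
  [  2,   6]
  [ -3,  -1]

A^3 = A^2·A:
A^3[1,1] = (2)(2) + (6)(-1) = -2
A^3[1,2] = (2)(2) + (6)(1) = 10
A^3[2,1] = (-3)(2) + (-1)(-1) = -5
A^3[2,2] = (-3)(2) + (-1)(1) = -7
A^3 = 
  [ -2,  10]
  [ -5,  -7]

A^4 = A^3·A:
A^4[1,1] = (-2)(2) + (10)(-1) = -14
A^4[1,2] = (-2)(2) + (10)(1) = 6
A^4[2,1] = (-5)(2) + (-7)(-1) = -3
A^4[2,2] = (-5)(2) + (-7)(1) = -17
A^4 = 
  [-14,   6]
  [ -3, -17]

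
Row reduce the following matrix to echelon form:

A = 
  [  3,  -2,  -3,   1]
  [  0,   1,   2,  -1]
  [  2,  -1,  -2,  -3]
Row operations:
R3 → R3 - (2/3)·R1
R3 → R3 - (1/3)·R2

Resulting echelon form:
REF = 
  [    3,    -2,    -3,     1]
  [    0,     1,     2,    -1]
  [    0,     0,  -2/3, -10/3]

Rank = 3 (number of non-zero pivot rows).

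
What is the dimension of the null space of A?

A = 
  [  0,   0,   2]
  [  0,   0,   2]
nullity(A) = 2

Row reduce:
R2 → R2 - (1)·R1
REF = 
  [  0,   0,   2]
  [  0,   0,   0]
Pivot columns: 3 → 1 pivot.
rank(A) = 1, so nullity(A) = 3 - 1 = 2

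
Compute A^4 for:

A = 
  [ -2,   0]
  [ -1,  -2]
A² = A·A:
A²[1,1] = (-2)(-2) + (0)(-1) = 4
A²[1,2] = (-2)(0) + (0)(-2) = 0
A²[2,1] = (-1)(-2) + (-2)(-1) = 4
A²[2,2] = (-1)(0) + (-2)(-2) = 4
A² = 
  [  4,   0]
  [  4,   4]

A^3 = A^2·A:
A^3[1,1] = (4)(-2) + (0)(-1) = -8
A^3[1,2] = (4)(0) + (0)(-2) = 0
A^3[2,1] = (4)(-2) + (4)(-1) = -12
A^3[2,2] = (4)(0) + (4)(-2) = -8
A^3 = 
  [ -8,   0]
  [-12,  -8]

A^4 = A^3·A:
A^4[1,1] = (-8)(-2) + (0)(-1) = 16
A^4[1,2] = (-8)(0) + (0)(-2) = 0
A^4[2,1] = (-12)(-2) + (-8)(-1) = 32
A^4[2,2] = (-12)(0) + (-8)(-2) = 16
A^4 = 
  [ 16,   0]
  [ 32,  16]

Therefore
A^4 = 
  [ 16,   0]
  [ 32,  16]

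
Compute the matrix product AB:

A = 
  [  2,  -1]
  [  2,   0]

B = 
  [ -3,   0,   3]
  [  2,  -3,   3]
AB = 
  [ -8,   3,   3]
  [ -6,   0,   6]

A is 2×2 and B is 2×3, so AB is 2×3. Each entry is (row of A)·(column of B):
AB[1,1] = (2)(-3) + (-1)(2) = -8
AB[1,2] = (2)(0) + (-1)(-3) = 3
AB[1,3] = (2)(3) + (-1)(3) = 3
AB[2,1] = (2)(-3) + (0)(2) = -6
AB[2,2] = (2)(0) + (0)(-3) = 0
AB[2,3] = (2)(3) + (0)(3) = 6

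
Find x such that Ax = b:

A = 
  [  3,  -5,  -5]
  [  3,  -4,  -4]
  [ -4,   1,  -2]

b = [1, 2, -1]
x = [2, 3, -2]

Row reduce the augmented matrix [A|b]:
R2 → R2 - (1)·R1
R3 → R3 + (4/3)·R1
R3 → R3 + (17/3)·R2
REF = 
  [  3,  -5,  -5,   1]
  [  0,   1,   1,   1]
  [  0,   0,  -3,   6]

Back-substitution:
x₃ = 6 / (-3) = -2
x₂ = (1 - (1)(-2)) / 1 = 3
x₁ = (1 - (-5)(3) - (-5)(-2)) / 3 = 2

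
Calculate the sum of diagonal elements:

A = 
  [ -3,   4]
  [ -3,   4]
1

tr(A) = -3 + 4 = 1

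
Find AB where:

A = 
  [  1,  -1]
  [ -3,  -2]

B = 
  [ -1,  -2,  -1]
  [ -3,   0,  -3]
A is 2×2 and B is 2×3, so AB is 2×3. Each entry is (row of A)·(column of B):
AB[1,1] = (1)(-1) + (-1)(-3) = 2
AB[1,2] = (1)(-2) + (-1)(0) = -2
AB[1,3] = (1)(-1) + (-1)(-3) = 2
AB[2,1] = (-3)(-1) + (-2)(-3) = 9
AB[2,2] = (-3)(-2) + (-2)(0) = 6
AB[2,3] = (-3)(-1) + (-2)(-3) = 9

AB = 
  [  2,  -2,   2]
  [  9,   6,   9]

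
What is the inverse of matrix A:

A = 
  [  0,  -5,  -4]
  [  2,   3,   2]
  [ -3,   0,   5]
det(A) = (0)·((3)(5) - (2)(0)) - (-5)·((2)(5) - (2)(-3)) + (-4)·((2)(0) - (3)(-3))
  = (0)(15) - (-5)(16) + (-4)(9)
  = 44
det(A) = 44 ≠ 0, so A is invertible.

Cofactors Cᵢⱼ = (-1)ⁱ⁺ʲ·Mᵢⱼ:
C = 
  [ 15, -16,   9]
  [ 25, -12,  15]
  [  2,  -8,  10]

adj(A) = Cᵀ:
adj(A) = 
  [ 15,  25,   2]
  [-16, -12,  -8]
  [  9,  15,  10]

A⁻¹ = (1/44) · adj(A):
A⁻¹ = 
  [15/44, 25/44,  1/22]
  [-4/11, -3/11, -2/11]
  [ 9/44, 15/44,  5/22]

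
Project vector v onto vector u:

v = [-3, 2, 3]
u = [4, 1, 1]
proj_u(v) = [-14/9, -7/18, -7/18]

v·u = (-3)(4) + (2)(1) + (3)(1) = -7
u·u = (4)² + (1)² + (1)² = 18
proj_u(v) = (v·u / u·u) × u = (-7/18) × u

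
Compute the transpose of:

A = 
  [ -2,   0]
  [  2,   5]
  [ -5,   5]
Aᵀ = 
  [ -2,   2,  -5]
  [  0,   5,   5]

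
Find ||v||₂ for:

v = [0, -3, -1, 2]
3.742

||v||₂ = √((0)² + (-3)² + (-1)² + (2)²) = √14 = 3.742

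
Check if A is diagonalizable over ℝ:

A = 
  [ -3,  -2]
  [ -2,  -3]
Yes

tr(A) = -6, det(A) = 5
Characteristic polynomial: λ² - tr(A)λ + det(A) = λ² + 6λ + 5
λ² + 6λ + 5 = (λ + 5)(λ + 1)
Eigenvalues: -1, -5
λ=-5: alg. mult. = 1, geom. mult. = 2 - rank(A - (-5)I) = 2 - 1 = 1
λ=-1: alg. mult. = 1, geom. mult. = 2 - rank(A - (-1)I) = 2 - 1 = 1
Sum of geometric multiplicities equals n, so A has n independent eigenvectors.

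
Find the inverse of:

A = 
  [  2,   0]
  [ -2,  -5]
det(A) = (2)(-5) - (0)(-2) = -10
For a 2×2 matrix, A⁻¹ = (1/det(A)) · [[d, -b], [-c, a]]
    = (-1/10) · [[-5, 0], [2, 2]]

A⁻¹ = 
  [ 1/2,    0]
  [-1/5, -1/5]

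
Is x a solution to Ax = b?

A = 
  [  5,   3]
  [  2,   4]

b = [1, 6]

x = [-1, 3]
No

Ax = [4, 10] ≠ b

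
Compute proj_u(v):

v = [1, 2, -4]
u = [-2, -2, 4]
proj_u(v) = [11/6, 11/6, -11/3]

v·u = (1)(-2) + (2)(-2) + (-4)(4) = -22
u·u = (-2)² + (-2)² + (4)² = 24
proj_u(v) = (v·u / u·u) × u = (-22/24) × u = (-11/12) × u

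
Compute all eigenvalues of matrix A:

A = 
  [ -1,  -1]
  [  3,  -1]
tr(A) = -2, det(A) = 4
Characteristic polynomial: λ² - tr(A)λ + det(A) = λ² + 2λ + 4
λ² + 2λ + 4 = 0  ⇒  λ = (-2 ± √((2)² - 4·(4)))/2 = (-2 ± √(-12))/2
  = -1 + i√3,  -1 - i√3

λ = -1 + i√3, -1 - i√3  (≈ -1 + 1.732i, -1 - 1.732i)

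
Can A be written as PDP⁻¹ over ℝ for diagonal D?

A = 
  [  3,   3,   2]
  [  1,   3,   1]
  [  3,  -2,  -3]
Yes

Characteristic polynomial: det(λI - A) = λ³ - 3λ² - 16λ + 25
By the rational root theorem any rational root is an integer dividing 25; none of those is a root, so p(λ) has no rational roots and hence (being an irreducible cubic) no repeated roots.
Discriminant of the cubic: Δ = 26113
Δ > 0 ⇒ three distinct real eigenvalues: λ ≈ -3.533, 1.371, 5.161
Three distinct real eigenvalues, so A has 3 independent eigenvectors.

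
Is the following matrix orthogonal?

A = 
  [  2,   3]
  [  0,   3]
No

AᵀA = 
  [  4,   6]
  [  6,  18]
≠ I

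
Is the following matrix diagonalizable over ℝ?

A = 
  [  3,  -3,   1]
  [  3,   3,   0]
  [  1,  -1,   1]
No

Characteristic polynomial: det(λI - A) = λ³ - 7λ² + 23λ - 12
By the rational root theorem any rational root is an integer dividing 12; none of those is a root, so p(λ) has no rational roots and hence (being an irreducible cubic) no repeated roots.
Discriminant of the cubic: Δ = -8323
Δ < 0 ⇒ one real eigenvalue and a complex-conjugate pair: λ ≈ 3.184 + 2.973i, 3.184 - 2.973i, 0.6325
Has complex eigenvalues (not diagonalizable over ℝ).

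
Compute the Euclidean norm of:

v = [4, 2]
4.472

||v||₂ = √((4)² + (2)²) = √20 = 4.472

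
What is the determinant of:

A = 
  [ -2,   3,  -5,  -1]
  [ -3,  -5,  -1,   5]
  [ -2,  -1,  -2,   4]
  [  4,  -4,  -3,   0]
Cofactor expansion along row 1: det(A) = a₁₁M₁₁ - a₁₂M₁₂ + a₁₃M₁₃ - a₁₄M₁₄

M₁₁ = det[[-5, -1, 5]; [-1, -2, 4]; [-4, -3, 0]]
  = (-5)·((-2)(0) - (4)(-3)) - (-1)·((-1)(0) - (4)(-4)) + (5)·((-1)(-3) - (-2)(-4))
  = (-5)(12) - (-1)(16) + (5)(-5)
  = -69
M₁₂ = det[[-3, -1, 5]; [-2, -2, 4]; [4, -3, 0]]
  = (-3)·((-2)(0) - (4)(-3)) - (-1)·((-2)(0) - (4)(4)) + (5)·((-2)(-3) - (-2)(4))
  = (-3)(12) - (-1)(-16) + (5)(14)
  = 18
M₁₃ = det[[-3, -5, 5]; [-2, -1, 4]; [4, -4, 0]]
  = (-3)·((-1)(0) - (4)(-4)) - (-5)·((-2)(0) - (4)(4)) + (5)·((-2)(-4) - (-1)(4))
  = (-3)(16) - (-5)(-16) + (5)(12)
  = -68
M₁₄ = det[[-3, -5, -1]; [-2, -1, -2]; [4, -4, -3]]
  = (-3)·((-1)(-3) - (-2)(-4)) - (-5)·((-2)(-3) - (-2)(4)) + (-1)·((-2)(-4) - (-1)(4))
  = (-3)(-5) - (-5)(14) + (-1)(12)
  = 73

det(A) = (-2)(-69) - (3)(18) + (-5)(-68) - (-1)(73) = 497

det(A) = 497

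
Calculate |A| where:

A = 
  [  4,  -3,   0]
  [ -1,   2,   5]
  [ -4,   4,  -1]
-25

Cofactor expansion along row 1:
det(A) = (4)·((2)(-1) - (5)(4)) - (-3)·((-1)(-1) - (5)(-4)) + (0)·((-1)(4) - (2)(-4))
  = (4)(-22) - (-3)(21) + (0)(4)
  = -25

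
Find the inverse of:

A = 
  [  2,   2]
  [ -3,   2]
det(A) = (2)(2) - (2)(-3) = 10
For a 2×2 matrix, A⁻¹ = (1/det(A)) · [[d, -b], [-c, a]]
    = (1/10) · [[2, -2], [3, 2]]

A⁻¹ = 
  [ 1/5, -1/5]
  [3/10,  1/5]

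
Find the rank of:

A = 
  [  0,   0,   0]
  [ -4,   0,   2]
Row reduce:
Swap R1 ↔ R2
REF = 
  [ -4,   0,   2]
  [  0,   0,   0]
Pivot columns: 1 → 1 pivot.

rank(A) = 1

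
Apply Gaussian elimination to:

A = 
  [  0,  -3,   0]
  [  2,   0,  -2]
Row operations:
Swap R1 ↔ R2

Resulting echelon form:
REF = 
  [  2,   0,  -2]
  [  0,  -3,   0]

Rank = 2 (number of non-zero pivot rows).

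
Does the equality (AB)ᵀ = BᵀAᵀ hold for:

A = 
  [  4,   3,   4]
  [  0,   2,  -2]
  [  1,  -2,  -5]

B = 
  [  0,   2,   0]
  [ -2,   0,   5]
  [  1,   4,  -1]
Yes

(AB)ᵀ = 
  [ -2,  -6,  -1]
  [ 24,  -8, -18]
  [ 11,  12,  -5]

BᵀAᵀ = 
  [ -2,  -6,  -1]
  [ 24,  -8, -18]
  [ 11,  12,  -5]

Both sides are equal — this is the standard identity (AB)ᵀ = BᵀAᵀ, which holds for all A, B.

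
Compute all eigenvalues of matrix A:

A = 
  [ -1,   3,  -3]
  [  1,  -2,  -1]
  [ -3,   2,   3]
Characteristic polynomial: det(λI - A) = λ³ - 17λ - 16
Testing integer divisors of the constant term: p(-1) = 0, so (λ + 1) is a factor:
p(λ) = (λ + 1)(λ² - λ - 16)
λ² - λ - 16 = 0  ⇒  λ = (1 ± √((-1)² - 4·(-16)))/2 = (1 ± √(65))/2
  = (1 + √65)/2,  (1 - √65)/2

λ = -1, (1 + √65)/2, (1 - √65)/2  (≈ -1, 4.531, -3.531)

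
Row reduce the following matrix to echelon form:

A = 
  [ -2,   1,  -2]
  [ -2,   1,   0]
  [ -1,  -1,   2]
Row operations:
R2 → R2 - (1)·R1
R3 → R3 - (1/2)·R1
Swap R2 ↔ R3

Resulting echelon form:
REF = 
  [  -2,    1,   -2]
  [   0, -3/2,    3]
  [   0,    0,    2]

Rank = 3 (number of non-zero pivot rows).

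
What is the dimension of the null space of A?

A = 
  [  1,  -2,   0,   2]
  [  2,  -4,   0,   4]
nullity(A) = 3

Row reduce:
R2 → R2 - (2)·R1
REF = 
  [  1,  -2,   0,   2]
  [  0,   0,   0,   0]
Pivot columns: 1 → 1 pivot.
rank(A) = 1, so nullity(A) = 4 - 1 = 3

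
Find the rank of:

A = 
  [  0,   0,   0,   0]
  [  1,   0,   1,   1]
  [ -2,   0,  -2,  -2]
rank(A) = 1

Row reduce:
Swap R1 ↔ R2
R3 → R3 + (2)·R1
REF = 
  [  1,   0,   1,   1]
  [  0,   0,   0,   0]
  [  0,   0,   0,   0]
Pivot columns: 1 → 1 pivot.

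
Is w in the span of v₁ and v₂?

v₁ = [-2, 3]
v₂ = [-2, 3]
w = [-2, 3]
Yes

Form the augmented matrix and row-reduce:
[v₁|v₂|w] = 
  [ -2,  -2,  -2]
  [  3,   3,   3]
R2 → R2 + (3/2)·R1
REF = 
  [ -2,  -2,  -2]
  [  0,   0,   0]

No row of the form [0 0 | nonzero], so the system is consistent. Back-substitution gives c₁ = 1, c₂ = 0: w = (1)·v₁ + (0)·v₂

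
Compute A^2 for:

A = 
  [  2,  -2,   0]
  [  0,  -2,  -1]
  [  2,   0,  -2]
A² = A·A:
A²[1,1] = (2)(2) + (-2)(0) + (0)(2) = 4
A²[1,2] = (2)(-2) + (-2)(-2) + (0)(0) = 0
A²[1,3] = (2)(0) + (-2)(-1) + (0)(-2) = 2
A²[2,1] = (0)(2) + (-2)(0) + (-1)(2) = -2
A²[2,2] = (0)(-2) + (-2)(-2) + (-1)(0) = 4
A²[2,3] = (0)(0) + (-2)(-1) + (-1)(-2) = 4
A²[3,1] = (2)(2) + (0)(0) + (-2)(2) = 0
A²[3,2] = (2)(-2) + (0)(-2) + (-2)(0) = -4
A²[3,3] = (2)(0) + (0)(-1) + (-2)(-2) = 4
A² = 
  [  4,   0,   2]
  [ -2,   4,   4]
  [  0,  -4,   4]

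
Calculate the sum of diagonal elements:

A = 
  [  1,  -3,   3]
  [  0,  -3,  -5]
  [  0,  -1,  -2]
-4

tr(A) = 1 + -3 + -2 = -4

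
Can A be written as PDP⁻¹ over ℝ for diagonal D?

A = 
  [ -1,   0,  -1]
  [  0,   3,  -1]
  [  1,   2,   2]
No

Characteristic polynomial: det(λI - A) = λ³ - 4λ² + 4λ + 5
By the rational root theorem any rational root is an integer dividing 5; none of those is a root, so p(λ) has no rational roots and hence (being an irreducible cubic) no repeated roots.
Discriminant of the cubic: Δ = -835
Δ < 0 ⇒ one real eigenvalue and a complex-conjugate pair: λ ≈ 2.345 + 1.319i, 2.345 - 1.319i, -0.6906
Has complex eigenvalues (not diagonalizable over ℝ).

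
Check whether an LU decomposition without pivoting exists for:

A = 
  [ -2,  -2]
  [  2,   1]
Yes.
A[1,1] = -2 ≠ 0, so Gaussian elimination proceeds without a row swap: multiplier ℓ₂₁ = (2)/(-2) = -1, and U[2,2] = 1 - (-1)(-2) = -1.
L = 
  [  1,   0]
  [ -1,   1]
U = 
  [ -2,  -2]
  [  0,  -1]
Check row 2 of LU: [(-1)(-2), (-1)(-2) + (-1)] = [2, 1] = row 2 of A ✓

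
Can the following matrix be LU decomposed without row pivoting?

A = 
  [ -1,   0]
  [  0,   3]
Yes.
A[1,1] = -1 ≠ 0, so Gaussian elimination proceeds without a row swap: multiplier ℓ₂₁ = (0)/(-1) = 0, and U[2,2] = 3 - (0)(0) = 3.
L = 
  [  1,   0]
  [  0,   1]
U = 
  [ -1,   0]
  [  0,   3]
Check row 2 of LU: [(0)(-1), (0)(0) + 3] = [0, 3] = row 2 of A ✓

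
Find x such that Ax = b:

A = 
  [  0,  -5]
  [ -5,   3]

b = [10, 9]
Row reduce the augmented matrix [A|b]:
Swap R1 ↔ R2
REF = 
  [ -5,   3,   9]
  [  0,  -5,  10]

Back-substitution:
x₂ = 10 / (-5) = -2
x₁ = (9 - (3)(-2)) / (-5) = -3

x = [-3, -2]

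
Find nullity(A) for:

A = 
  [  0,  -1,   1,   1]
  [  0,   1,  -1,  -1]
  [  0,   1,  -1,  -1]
nullity(A) = 3

Row reduce:
R2 → R2 + (1)·R1
R3 → R3 + (1)·R1
REF = 
  [  0,  -1,   1,   1]
  [  0,   0,   0,   0]
  [  0,   0,   0,   0]
Pivot columns: 2 → 1 pivot.
rank(A) = 1, so nullity(A) = 4 - 1 = 3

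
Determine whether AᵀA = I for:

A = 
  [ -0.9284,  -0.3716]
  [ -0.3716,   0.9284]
Yes

AᵀA = 
  [  1,   0]
  [  0,   1]
≈ I (equal to I up to the 4-dp rounding of the entries)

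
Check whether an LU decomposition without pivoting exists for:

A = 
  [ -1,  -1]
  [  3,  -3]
Yes.
A[1,1] = -1 ≠ 0, so Gaussian elimination proceeds without a row swap: multiplier ℓ₂₁ = (3)/(-1) = -3, and U[2,2] = -3 - (-3)(-1) = -6.
L = 
  [  1,   0]
  [ -3,   1]
U = 
  [ -1,  -1]
  [  0,  -6]
Check row 2 of LU: [(-3)(-1), (-3)(-1) + (-6)] = [3, -3] = row 2 of A ✓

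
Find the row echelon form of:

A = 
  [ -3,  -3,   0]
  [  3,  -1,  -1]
Row operations:
R2 → R2 + (1)·R1

Resulting echelon form:
REF = 
  [ -3,  -3,   0]
  [  0,  -4,  -1]

Rank = 2 (number of non-zero pivot rows).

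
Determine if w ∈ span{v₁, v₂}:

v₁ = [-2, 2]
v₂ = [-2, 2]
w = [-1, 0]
No

Form the augmented matrix and row-reduce:
[v₁|v₂|w] = 
  [ -2,  -2,  -1]
  [  2,   2,   0]
R2 → R2 + (1)·R1
REF = 
  [ -2,  -2,  -1]
  [  0,   0,  -1]

Row 2 reads [0 0 | -1], i.e. 0 = -1, so the system is inconsistent and w ∉ span{v₁, v₂}.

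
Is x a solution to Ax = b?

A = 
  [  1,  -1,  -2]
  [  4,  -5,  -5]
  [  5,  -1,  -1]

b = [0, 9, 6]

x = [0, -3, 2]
No

Ax = [-1, 5, 1] ≠ b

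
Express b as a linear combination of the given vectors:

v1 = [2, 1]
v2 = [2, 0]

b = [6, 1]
c1 = 1, c2 = 2

b = 1·v1 + 2·v2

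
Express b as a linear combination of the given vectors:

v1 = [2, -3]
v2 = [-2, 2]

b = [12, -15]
c1 = 3, c2 = -3

b = 3·v1 + -3·v2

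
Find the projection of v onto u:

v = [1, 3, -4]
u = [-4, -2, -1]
v·u = (1)(-4) + (3)(-2) + (-4)(-1) = -6
u·u = (-4)² + (-2)² + (-1)² = 21
proj_u(v) = (v·u / u·u) × u = (-6/21) × u = (-2/7) × u

proj_u(v) = [8/7, 4/7, 2/7]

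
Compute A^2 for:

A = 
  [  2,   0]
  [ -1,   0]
A² = A·A:
A²[1,1] = (2)(2) + (0)(-1) = 4
A²[1,2] = (2)(0) + (0)(0) = 0
A²[2,1] = (-1)(2) + (0)(-1) = -2
A²[2,2] = (-1)(0) + (0)(0) = 0
A² = 
  [  4,   0]
  [ -2,   0]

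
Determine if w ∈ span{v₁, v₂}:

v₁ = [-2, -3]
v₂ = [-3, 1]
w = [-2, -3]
Yes

Form the augmented matrix and row-reduce:
[v₁|v₂|w] = 
  [ -2,  -3,  -2]
  [ -3,   1,  -3]
R2 → R2 - (3/2)·R1
REF = 
  [  -2,   -3,   -2]
  [   0, 11/2,    0]

No row of the form [0 0 | nonzero], so the system is consistent. Back-substitution gives c₁ = 1, c₂ = 0: w = (1)·v₁ + (0)·v₂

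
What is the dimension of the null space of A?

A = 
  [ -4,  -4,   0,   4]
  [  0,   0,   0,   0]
nullity(A) = 3

Row reduce:
(no row operations needed)
REF = 
  [ -4,  -4,   0,   4]
  [  0,   0,   0,   0]
Pivot columns: 1 → 1 pivot.
rank(A) = 1, so nullity(A) = 4 - 1 = 3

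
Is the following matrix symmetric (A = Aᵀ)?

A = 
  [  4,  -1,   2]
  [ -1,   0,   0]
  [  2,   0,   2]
Yes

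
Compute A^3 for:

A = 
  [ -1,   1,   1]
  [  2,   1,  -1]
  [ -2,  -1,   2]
A^3 = 
  [ -3,   0,   2]
  [  8,   7,  -4]
  [-12, -12,   7]

A² = A·A:
A²[1,1] = (-1)(-1) + (1)(2) + (1)(-2) = 1
A²[1,2] = (-1)(1) + (1)(1) + (1)(-1) = -1
A²[1,3] = (-1)(1) + (1)(-1) + (1)(2) = 0
A²[2,1] = (2)(-1) + (1)(2) + (-1)(-2) = 2
A²[2,2] = (2)(1) + (1)(1) + (-1)(-1) = 4
A²[2,3] = (2)(1) + (1)(-1) + (-1)(2) = -1
A²[3,1] = (-2)(-1) + (-1)(2) + (2)(-2) = -4
A²[3,2] = (-2)(1) + (-1)(1) + (2)(-1) = -5
A²[3,3] = (-2)(1) + (-1)(-1) + (2)(2) = 3
A² = 
  [  1,  -1,   0]
  [  2,   4,  -1]
  [ -4,  -5,   3]

A^3 = A^2·A:
A^3[1,1] = (1)(-1) + (-1)(2) + (0)(-2) = -3
A^3[1,2] = (1)(1) + (-1)(1) + (0)(-1) = 0
A^3[1,3] = (1)(1) + (-1)(-1) + (0)(2) = 2
A^3[2,1] = (2)(-1) + (4)(2) + (-1)(-2) = 8
A^3[2,2] = (2)(1) + (4)(1) + (-1)(-1) = 7
A^3[2,3] = (2)(1) + (4)(-1) + (-1)(2) = -4
A^3[3,1] = (-4)(-1) + (-5)(2) + (3)(-2) = -12
A^3[3,2] = (-4)(1) + (-5)(1) + (3)(-1) = -12
A^3[3,3] = (-4)(1) + (-5)(-1) + (3)(2) = 7
A^3 = 
  [ -3,   0,   2]
  [  8,   7,  -4]
  [-12, -12,   7]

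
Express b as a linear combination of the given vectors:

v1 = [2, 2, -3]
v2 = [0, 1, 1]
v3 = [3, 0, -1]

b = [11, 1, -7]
c1 = 1, c2 = -1, c3 = 3

b = 1·v1 + -1·v2 + 3·v3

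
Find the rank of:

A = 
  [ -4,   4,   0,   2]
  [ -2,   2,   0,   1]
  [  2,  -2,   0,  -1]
Row reduce:
R2 → R2 - (1/2)·R1
R3 → R3 + (1/2)·R1
REF = 
  [ -4,   4,   0,   2]
  [  0,   0,   0,   0]
  [  0,   0,   0,   0]
Pivot columns: 1 → 1 pivot.

rank(A) = 1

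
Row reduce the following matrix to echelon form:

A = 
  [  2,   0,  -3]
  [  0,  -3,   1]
Row operations:
No row operations needed (already in echelon form).

Resulting echelon form:
REF = 
  [  2,   0,  -3]
  [  0,  -3,   1]

Rank = 2 (number of non-zero pivot rows).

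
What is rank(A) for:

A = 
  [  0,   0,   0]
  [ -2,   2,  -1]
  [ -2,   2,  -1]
rank(A) = 1

Row reduce:
Swap R1 ↔ R2
R3 → R3 - (1)·R1
REF = 
  [ -2,   2,  -1]
  [  0,   0,   0]
  [  0,   0,   0]
Pivot columns: 1 → 1 pivot.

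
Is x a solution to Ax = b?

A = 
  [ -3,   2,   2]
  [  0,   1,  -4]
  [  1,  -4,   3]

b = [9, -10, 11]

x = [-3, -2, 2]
Yes

Ax = [9, -10, 11] = b ✓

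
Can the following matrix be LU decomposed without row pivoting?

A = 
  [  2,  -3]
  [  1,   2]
Yes.
A[1,1] = 2 ≠ 0, so Gaussian elimination proceeds without a row swap: multiplier ℓ₂₁ = (1)/(2) = 1/2, and U[2,2] = 2 - (1/2)(-3) = 7/2.
L = 
  [  1,   0]
  [1/2,   1]
U = 
  [  2,  -3]
  [  0, 7/2]
Check row 2 of LU: [(1/2)(2), (1/2)(-3) + (7/2)] = [1, 2] = row 2 of A ✓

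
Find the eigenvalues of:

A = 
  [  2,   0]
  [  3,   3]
λ = 3, 2

tr(A) = 5, det(A) = 6
Characteristic polynomial: λ² - tr(A)λ + det(A) = λ² - 5λ + 6
λ² - 5λ + 6 = (λ - 2)(λ - 3)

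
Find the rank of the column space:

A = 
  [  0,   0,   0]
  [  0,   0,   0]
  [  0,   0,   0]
dim(Col(A)) = 0

Row reduce:
(no row operations needed)
REF = 
  [  0,   0,   0]
  [  0,   0,   0]
  [  0,   0,   0]
Pivot columns: none → 0 pivots.
dim(Col(A)) = number of pivot columns = 0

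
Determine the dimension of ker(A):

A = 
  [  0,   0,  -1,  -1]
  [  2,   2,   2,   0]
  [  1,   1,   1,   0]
nullity(A) = 2

Row reduce:
Swap R1 ↔ R2
R3 → R3 - (1/2)·R1
REF = 
  [  2,   2,   2,   0]
  [  0,   0,  -1,  -1]
  [  0,   0,   0,   0]
Pivot columns: 1, 3 → 2 pivots.
rank(A) = 2, so nullity(A) = 4 - 2 = 2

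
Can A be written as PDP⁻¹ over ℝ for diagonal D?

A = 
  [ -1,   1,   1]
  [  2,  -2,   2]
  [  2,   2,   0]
Yes

Characteristic polynomial: det(λI - A) = λ³ + 3λ² - 6λ - 16
Testing integer divisors of the constant term: p(-2) = 0, so (λ + 2) is a factor:
p(λ) = (λ + 2)(λ² + λ - 8)
λ² + λ - 8 = 0  ⇒  λ = (-1 ± √((1)² - 4·(-8)))/2 = (-1 ± √(33))/2
  = (-1 + √33)/2,  (-1 - √33)/2
Eigenvalues: -2, (-1 + √33)/2, (-1 - √33)/2  (≈ -2, 2.372, -3.372)
The two irrational eigenvalues are distinct (simple), so each has alg. mult. = geom. mult. = 1.
λ=-2: alg. mult. = 1, geom. mult. = 3 - rank(A - (-2)I) = 3 - 2 = 1
Sum of geometric multiplicities equals n, so A has n independent eigenvectors.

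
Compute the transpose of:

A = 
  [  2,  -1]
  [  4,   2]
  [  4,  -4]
Aᵀ = 
  [  2,   4,   4]
  [ -1,   2,  -4]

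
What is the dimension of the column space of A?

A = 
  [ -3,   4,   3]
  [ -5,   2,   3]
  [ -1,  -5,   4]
dim(Col(A)) = 3

Row reduce:
R2 → R2 - (5/3)·R1
R3 → R3 - (1/3)·R1
R3 → R3 - (19/14)·R2
REF = 
  [   -3,     4,     3]
  [    0, -14/3,    -2]
  [    0,     0,  40/7]
Pivot columns: 1, 2, 3 → 3 pivots.
dim(Col(A)) = number of pivot columns = 3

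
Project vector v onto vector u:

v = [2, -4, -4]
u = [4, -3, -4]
v·u = (2)(4) + (-4)(-3) + (-4)(-4) = 36
u·u = (4)² + (-3)² + (-4)² = 41
proj_u(v) = (v·u / u·u) × u = (36/41) × u

proj_u(v) = [144/41, -108/41, -144/41]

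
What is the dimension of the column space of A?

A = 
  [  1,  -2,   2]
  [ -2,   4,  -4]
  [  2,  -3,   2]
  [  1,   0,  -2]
dim(Col(A)) = 2

Row reduce:
R2 → R2 + (2)·R1
R3 → R3 - (2)·R1
R4 → R4 - (1)·R1
Swap R2 ↔ R3
R4 → R4 - (2)·R2
REF = 
  [  1,  -2,   2]
  [  0,   1,  -2]
  [  0,   0,   0]
  [  0,   0,   0]
Pivot columns: 1, 2 → 2 pivots.
dim(Col(A)) = number of pivot columns = 2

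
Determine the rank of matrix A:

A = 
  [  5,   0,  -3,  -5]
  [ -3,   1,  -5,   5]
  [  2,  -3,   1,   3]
Row reduce:
R2 → R2 + (3/5)·R1
R3 → R3 - (2/5)·R1
R3 → R3 + (3)·R2
REF = 
  [    5,     0,    -3,    -5]
  [    0,     1, -34/5,     2]
  [    0,     0, -91/5,    11]
Pivot columns: 1, 2, 3 → 3 pivots.

rank(A) = 3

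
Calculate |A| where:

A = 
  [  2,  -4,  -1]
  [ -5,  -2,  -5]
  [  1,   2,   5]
Cofactor expansion along row 1:
det(A) = (2)·((-2)(5) - (-5)(2)) - (-4)·((-5)(5) - (-5)(1)) + (-1)·((-5)(2) - (-2)(1))
  = (2)(0) - (-4)(-20) + (-1)(-8)
  = -72

det(A) = -72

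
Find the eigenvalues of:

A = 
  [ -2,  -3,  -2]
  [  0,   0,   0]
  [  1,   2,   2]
λ = 0, √2, -√2  (≈ 0, 1.414, -1.414)

Characteristic polynomial: det(λI - A) = λ³ - 2λ
The constant term is 0, so λ = 0 is a root: p(λ) = λ(λ² - 2)
λ² - 2 = 0  ⇒  λ = (0 ± √((0)² - 4·(-2)))/2 = (0 ± √(8))/2
  = √2,  -√2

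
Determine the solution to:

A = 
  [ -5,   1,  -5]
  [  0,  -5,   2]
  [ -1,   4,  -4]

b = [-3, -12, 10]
x = [2, 2, -1]

Row reduce the augmented matrix [A|b]:
R3 → R3 - (1/5)·R1
R3 → R3 + (19/25)·R2
REF = 
  [    -5,      1,     -5,     -3]
  [     0,     -5,      2,    -12]
  [     0,      0, -37/25,  37/25]

Back-substitution:
x₃ = (37/25) / (-37/25) = -1
x₂ = (-12 - (2)(-1)) / (-5) = 2
x₁ = (-3 - (1)(2) - (-5)(-1)) / (-5) = 2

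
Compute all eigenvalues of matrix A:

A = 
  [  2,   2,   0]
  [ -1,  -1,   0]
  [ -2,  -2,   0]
Characteristic polynomial: det(λI - A) = λ³ - λ²
The constant term is 0, so λ = 0 is a root: p(λ) = λ(λ² - λ)
λ² - λ = λ(λ - 1)

λ = 0, 1, 0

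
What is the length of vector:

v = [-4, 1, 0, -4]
5.745

||v||₂ = √((-4)² + (1)² + (0)² + (-4)²) = √33 = 5.745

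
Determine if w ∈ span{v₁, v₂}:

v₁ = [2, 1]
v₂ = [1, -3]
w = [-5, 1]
Yes

Form the augmented matrix and row-reduce:
[v₁|v₂|w] = 
  [  2,   1,  -5]
  [  1,  -3,   1]
R2 → R2 - (1/2)·R1
REF = 
  [   2,    1,   -5]
  [   0, -7/2,  7/2]

No row of the form [0 0 | nonzero], so the system is consistent. Back-substitution gives c₁ = -2, c₂ = -1: w = (-2)·v₁ + (-1)·v₂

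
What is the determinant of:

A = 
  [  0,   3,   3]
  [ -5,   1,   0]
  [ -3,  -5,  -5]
Cofactor expansion along row 1:
det(A) = (0)·((1)(-5) - (0)(-5)) - (3)·((-5)(-5) - (0)(-3)) + (3)·((-5)(-5) - (1)(-3))
  = (0)(-5) - (3)(25) + (3)(28)
  = 9

det(A) = 9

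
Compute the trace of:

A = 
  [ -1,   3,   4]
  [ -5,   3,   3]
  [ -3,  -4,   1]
3

tr(A) = -1 + 3 + 1 = 3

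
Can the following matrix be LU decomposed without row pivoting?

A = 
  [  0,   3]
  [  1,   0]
No.
A[1,1] = 0 but A[2,1] = 1 ≠ 0. Any LU with L unit lower triangular has (LU)[1,1] = U[1,1] and (LU)[2,1] = L[2,1]·U[1,1]; matching A forces U[1,1] = 0, which then forces (LU)[2,1] = 0 ≠ 1. A row swap (pivoting) is required.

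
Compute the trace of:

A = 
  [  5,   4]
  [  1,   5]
10

tr(A) = 5 + 5 = 10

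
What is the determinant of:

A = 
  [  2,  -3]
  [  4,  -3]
For a 2×2 matrix, det = ad - bc = (2)(-3) - (-3)(4) = 6

det(A) = 6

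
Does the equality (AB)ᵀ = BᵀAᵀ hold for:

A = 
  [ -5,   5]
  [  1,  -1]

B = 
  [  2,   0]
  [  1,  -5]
Yes

(AB)ᵀ = 
  [ -5,   1]
  [-25,   5]

BᵀAᵀ = 
  [ -5,   1]
  [-25,   5]

Both sides are equal — this is the standard identity (AB)ᵀ = BᵀAᵀ, which holds for all A, B.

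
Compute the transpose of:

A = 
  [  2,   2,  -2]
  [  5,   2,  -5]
Aᵀ = 
  [  2,   5]
  [  2,   2]
  [ -2,  -5]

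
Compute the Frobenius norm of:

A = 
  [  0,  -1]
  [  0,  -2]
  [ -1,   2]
||A||_F = 3.162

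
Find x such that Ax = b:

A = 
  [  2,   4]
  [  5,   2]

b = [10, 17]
Row reduce the augmented matrix [A|b]:
R2 → R2 - (5/2)·R1
REF = 
  [  2,   4,  10]
  [  0,  -8,  -8]

Back-substitution:
x₂ = (-8) / (-8) = 1
x₁ = (10 - (4)(1)) / 2 = 3

x = [3, 1]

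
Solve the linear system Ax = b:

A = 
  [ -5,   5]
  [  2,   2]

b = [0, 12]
Row reduce the augmented matrix [A|b]:
R2 → R2 + (2/5)·R1
REF = 
  [ -5,   5,   0]
  [  0,   4,  12]

Back-substitution:
x₂ = 12 / 4 = 3
x₁ = (0 - (5)(3)) / (-5) = 3

x = [3, 3]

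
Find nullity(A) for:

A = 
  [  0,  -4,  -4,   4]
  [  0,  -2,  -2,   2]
nullity(A) = 3

Row reduce:
R2 → R2 - (1/2)·R1
REF = 
  [  0,  -4,  -4,   4]
  [  0,   0,   0,   0]
Pivot columns: 2 → 1 pivot.
rank(A) = 1, so nullity(A) = 4 - 1 = 3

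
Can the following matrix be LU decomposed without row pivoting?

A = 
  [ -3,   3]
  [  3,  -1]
Yes.
A[1,1] = -3 ≠ 0, so Gaussian elimination proceeds without a row swap: multiplier ℓ₂₁ = (3)/(-3) = -1, and U[2,2] = -1 - (-1)(3) = 2.
L = 
  [  1,   0]
  [ -1,   1]
U = 
  [ -3,   3]
  [  0,   2]
Check row 2 of LU: [(-1)(-3), (-1)(3) + 2] = [3, -1] = row 2 of A ✓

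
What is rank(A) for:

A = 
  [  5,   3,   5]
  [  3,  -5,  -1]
Row reduce:
R2 → R2 - (3/5)·R1
REF = 
  [    5,     3,     5]
  [    0, -34/5,    -4]
Pivot columns: 1, 2 → 2 pivots.

rank(A) = 2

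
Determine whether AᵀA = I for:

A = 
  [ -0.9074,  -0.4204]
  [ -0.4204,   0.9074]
Yes

AᵀA = 
  [  1.0001,   0]
  [  0,   1.0001]
≈ I (equal to I up to the 4-dp rounding of the entries)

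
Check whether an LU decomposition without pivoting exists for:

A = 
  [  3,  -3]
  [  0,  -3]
Yes.
A[1,1] = 3 ≠ 0, so Gaussian elimination proceeds without a row swap: multiplier ℓ₂₁ = (0)/(3) = 0, and U[2,2] = -3 - (0)(-3) = -3.
L = 
  [  1,   0]
  [  0,   1]
U = 
  [  3,  -3]
  [  0,  -3]
Check row 2 of LU: [(0)(3), (0)(-3) + (-3)] = [0, -3] = row 2 of A ✓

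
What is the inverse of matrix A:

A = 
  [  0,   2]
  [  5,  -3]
det(A) = (0)(-3) - (2)(5) = -10
For a 2×2 matrix, A⁻¹ = (1/det(A)) · [[d, -b], [-c, a]]
    = (-1/10) · [[-3, -2], [-5, 0]]

A⁻¹ = 
  [3/10,  1/5]
  [ 1/2,    0]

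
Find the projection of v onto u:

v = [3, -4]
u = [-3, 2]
v·u = (3)(-3) + (-4)(2) = -17
u·u = (-3)² + (2)² = 13
proj_u(v) = (v·u / u·u) × u = (-17/13) × u

proj_u(v) = [51/13, -34/13]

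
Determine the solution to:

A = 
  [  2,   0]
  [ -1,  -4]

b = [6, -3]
x = [3, 0]

Row reduce the augmented matrix [A|b]:
R2 → R2 + (1/2)·R1
REF = 
  [  2,   0,   6]
  [  0,  -4,   0]

Back-substitution:
x₂ = 0 / (-4) = 0
x₁ = (6 - (0)(0)) / 2 = 3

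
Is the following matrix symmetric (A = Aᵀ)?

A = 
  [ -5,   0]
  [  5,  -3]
No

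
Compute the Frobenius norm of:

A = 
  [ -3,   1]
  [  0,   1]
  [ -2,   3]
||A||_F = 4.899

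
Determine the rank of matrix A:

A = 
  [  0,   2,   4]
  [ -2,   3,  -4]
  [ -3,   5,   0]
rank(A) = 3

Row reduce:
Swap R1 ↔ R2
R3 → R3 - (3/2)·R1
R3 → R3 - (1/4)·R2
REF = 
  [ -2,   3,  -4]
  [  0,   2,   4]
  [  0,   0,   5]
Pivot columns: 1, 2, 3 → 3 pivots.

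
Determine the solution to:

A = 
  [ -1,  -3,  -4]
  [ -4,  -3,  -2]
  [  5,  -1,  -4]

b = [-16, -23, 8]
Row reduce the augmented matrix [A|b]:
R2 → R2 - (4)·R1
R3 → R3 + (5)·R1
R3 → R3 + (16/9)·R2
REF = 
  [ -1,  -3,  -4, -16]
  [  0,   9,  14,  41]
  [  0,   0, 8/9, 8/9]

Back-substitution:
x₃ = (8/9) / (8/9) = 1
x₂ = (41 - (14)(1)) / 9 = 3
x₁ = (-16 - (-3)(3) - (-4)(1)) / (-1) = 3

x = [3, 3, 1]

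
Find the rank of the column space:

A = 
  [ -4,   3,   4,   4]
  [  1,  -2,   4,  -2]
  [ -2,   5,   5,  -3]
dim(Col(A)) = 3

Row reduce:
R2 → R2 + (1/4)·R1
R3 → R3 - (1/2)·R1
R3 → R3 + (14/5)·R2
REF = 
  [   -4,     3,     4,     4]
  [    0,  -5/4,     5,    -1]
  [    0,     0,    17, -39/5]
Pivot columns: 1, 2, 3 → 3 pivots.
dim(Col(A)) = number of pivot columns = 3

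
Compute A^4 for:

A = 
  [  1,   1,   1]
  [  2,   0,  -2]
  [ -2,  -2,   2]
A^4 = 
  [-15, -13,   9]
  [ 62,  42, -18]
  [-106, -62,  38]

A² = A·A:
A²[1,1] = (1)(1) + (1)(2) + (1)(-2) = 1
A²[1,2] = (1)(1) + (1)(0) + (1)(-2) = -1
A²[1,3] = (1)(1) + (1)(-2) + (1)(2) = 1
A²[2,1] = (2)(1) + (0)(2) + (-2)(-2) = 6
A²[2,2] = (2)(1) + (0)(0) + (-2)(-2) = 6
A²[2,3] = (2)(1) + (0)(-2) + (-2)(2) = -2
A²[3,1] = (-2)(1) + (-2)(2) + (2)(-2) = -10
A²[3,2] = (-2)(1) + (-2)(0) + (2)(-2) = -6
A²[3,3] = (-2)(1) + (-2)(-2) + (2)(2) = 6
A² = 
  [  1,  -1,   1]
  [  6,   6,  -2]
  [-10,  -6,   6]

A^3 = A^2·A:
A^3[1,1] = (1)(1) + (-1)(2) + (1)(-2) = -3
A^3[1,2] = (1)(1) + (-1)(0) + (1)(-2) = -1
A^3[1,3] = (1)(1) + (-1)(-2) + (1)(2) = 5
A^3[2,1] = (6)(1) + (6)(2) + (-2)(-2) = 22
A^3[2,2] = (6)(1) + (6)(0) + (-2)(-2) = 10
A^3[2,3] = (6)(1) + (6)(-2) + (-2)(2) = -10
A^3[3,1] = (-10)(1) + (-6)(2) + (6)(-2) = -34
A^3[3,2] = (-10)(1) + (-6)(0) + (6)(-2) = -22
A^3[3,3] = (-10)(1) + (-6)(-2) + (6)(2) = 14
A^3 = 
  [ -3,  -1,   5]
  [ 22,  10, -10]
  [-34, -22,  14]

A^4 = A^3·A:
A^4[1,1] = (-3)(1) + (-1)(2) + (5)(-2) = -15
A^4[1,2] = (-3)(1) + (-1)(0) + (5)(-2) = -13
A^4[1,3] = (-3)(1) + (-1)(-2) + (5)(2) = 9
A^4[2,1] = (22)(1) + (10)(2) + (-10)(-2) = 62
A^4[2,2] = (22)(1) + (10)(0) + (-10)(-2) = 42
A^4[2,3] = (22)(1) + (10)(-2) + (-10)(2) = -18
A^4[3,1] = (-34)(1) + (-22)(2) + (14)(-2) = -106
A^4[3,2] = (-34)(1) + (-22)(0) + (14)(-2) = -62
A^4[3,3] = (-34)(1) + (-22)(-2) + (14)(2) = 38
A^4 = 
  [-15, -13,   9]
  [ 62,  42, -18]
  [-106, -62,  38]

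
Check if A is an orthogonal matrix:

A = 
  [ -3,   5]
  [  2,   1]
No

AᵀA = 
  [ 13, -13]
  [-13,  26]
≠ I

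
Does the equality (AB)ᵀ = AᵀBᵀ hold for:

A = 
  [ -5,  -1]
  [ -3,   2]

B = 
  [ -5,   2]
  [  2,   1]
No

(AB)ᵀ = 
  [ 23,  19]
  [-11,  -4]

AᵀBᵀ = 
  [ 19, -13]
  [  9,   0]

The two matrices differ, so (AB)ᵀ ≠ AᵀBᵀ in general. The correct identity is (AB)ᵀ = BᵀAᵀ.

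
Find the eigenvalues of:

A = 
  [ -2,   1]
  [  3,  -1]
tr(A) = -3, det(A) = -1
Characteristic polynomial: λ² - tr(A)λ + det(A) = λ² + 3λ - 1
λ² + 3λ - 1 = 0  ⇒  λ = (-3 ± √((3)² - 4·(-1)))/2 = (-3 ± √(13))/2
  = (-3 + √13)/2,  (-3 - √13)/2

λ = (-3 + √13)/2, (-3 - √13)/2  (≈ 0.3028, -3.303)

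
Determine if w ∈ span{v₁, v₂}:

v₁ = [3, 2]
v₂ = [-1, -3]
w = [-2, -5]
Yes

Form the augmented matrix and row-reduce:
[v₁|v₂|w] = 
  [  3,  -1,  -2]
  [  2,  -3,  -5]
R2 → R2 - (2/3)·R1
REF = 
  [    3,    -1,    -2]
  [    0,  -7/3, -11/3]

No row of the form [0 0 | nonzero], so the system is consistent. Back-substitution gives c₁ = -1/7, c₂ = 11/7: w = (-1/7)·v₁ + (11/7)·v₂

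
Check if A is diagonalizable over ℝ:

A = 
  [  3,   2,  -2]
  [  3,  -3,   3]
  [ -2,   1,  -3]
Yes

Characteristic polynomial: det(λI - A) = λ³ + 3λ² - 22λ - 30
By the rational root theorem any rational root is an integer dividing 30; none of those is a root, so p(λ) has no rational roots and hence (being an irreducible cubic) no repeated roots.
Discriminant of the cubic: Δ = 61528
Δ > 0 ⇒ three distinct real eigenvalues: λ ≈ -5.875, -1.241, 4.116
Three distinct real eigenvalues, so A has 3 independent eigenvectors.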